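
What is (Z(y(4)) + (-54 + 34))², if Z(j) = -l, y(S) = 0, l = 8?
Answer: 784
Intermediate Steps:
Z(j) = -8 (Z(j) = -1*8 = -8)
(Z(y(4)) + (-54 + 34))² = (-8 + (-54 + 34))² = (-8 - 20)² = (-28)² = 784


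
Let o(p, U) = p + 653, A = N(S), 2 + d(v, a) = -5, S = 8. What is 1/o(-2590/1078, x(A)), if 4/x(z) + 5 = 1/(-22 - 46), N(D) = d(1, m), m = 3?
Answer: 77/50096 ≈ 0.0015370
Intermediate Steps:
d(v, a) = -7 (d(v, a) = -2 - 5 = -7)
N(D) = -7
A = -7
x(z) = -272/341 (x(z) = 4/(-5 + 1/(-22 - 46)) = 4/(-5 + 1/(-68)) = 4/(-5 - 1/68) = 4/(-341/68) = 4*(-68/341) = -272/341)
o(p, U) = 653 + p
1/o(-2590/1078, x(A)) = 1/(653 - 2590/1078) = 1/(653 - 2590*1/1078) = 1/(653 - 185/77) = 1/(50096/77) = 77/50096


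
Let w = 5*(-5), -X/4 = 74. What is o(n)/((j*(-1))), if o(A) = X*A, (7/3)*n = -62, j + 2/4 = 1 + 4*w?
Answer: 110112/1393 ≈ 79.047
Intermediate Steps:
X = -296 (X = -4*74 = -296)
w = -25
j = -199/2 (j = -½ + (1 + 4*(-25)) = -½ + (1 - 100) = -½ - 99 = -199/2 ≈ -99.500)
n = -186/7 (n = (3/7)*(-62) = -186/7 ≈ -26.571)
o(A) = -296*A
o(n)/((j*(-1))) = (-296*(-186/7))/((-199/2*(-1))) = 55056/(7*(199/2)) = (55056/7)*(2/199) = 110112/1393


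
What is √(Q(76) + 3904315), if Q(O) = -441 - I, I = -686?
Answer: 12*√27115 ≈ 1976.0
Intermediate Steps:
Q(O) = 245 (Q(O) = -441 - 1*(-686) = -441 + 686 = 245)
√(Q(76) + 3904315) = √(245 + 3904315) = √3904560 = 12*√27115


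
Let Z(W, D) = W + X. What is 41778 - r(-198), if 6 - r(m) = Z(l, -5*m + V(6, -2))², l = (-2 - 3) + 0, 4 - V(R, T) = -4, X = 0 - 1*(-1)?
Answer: 41788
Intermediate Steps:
X = 1 (X = 0 + 1 = 1)
V(R, T) = 8 (V(R, T) = 4 - 1*(-4) = 4 + 4 = 8)
l = -5 (l = -5 + 0 = -5)
Z(W, D) = 1 + W (Z(W, D) = W + 1 = 1 + W)
r(m) = -10 (r(m) = 6 - (1 - 5)² = 6 - 1*(-4)² = 6 - 1*16 = 6 - 16 = -10)
41778 - r(-198) = 41778 - 1*(-10) = 41778 + 10 = 41788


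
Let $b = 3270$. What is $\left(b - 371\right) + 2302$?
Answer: $5201$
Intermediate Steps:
$\left(b - 371\right) + 2302 = \left(3270 - 371\right) + 2302 = 2899 + 2302 = 5201$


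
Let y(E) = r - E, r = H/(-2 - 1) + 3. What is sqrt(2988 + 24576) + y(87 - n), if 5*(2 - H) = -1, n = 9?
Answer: -1136/15 + 2*sqrt(6891) ≈ 90.291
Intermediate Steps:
H = 11/5 (H = 2 - 1/5*(-1) = 2 + 1/5 = 11/5 ≈ 2.2000)
r = 34/15 (r = 11/(5*(-2 - 1)) + 3 = (11/5)/(-3) + 3 = (11/5)*(-1/3) + 3 = -11/15 + 3 = 34/15 ≈ 2.2667)
y(E) = 34/15 - E
sqrt(2988 + 24576) + y(87 - n) = sqrt(2988 + 24576) + (34/15 - (87 - 1*9)) = sqrt(27564) + (34/15 - (87 - 9)) = 2*sqrt(6891) + (34/15 - 1*78) = 2*sqrt(6891) + (34/15 - 78) = 2*sqrt(6891) - 1136/15 = -1136/15 + 2*sqrt(6891)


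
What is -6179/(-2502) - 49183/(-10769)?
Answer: 189597517/26944038 ≈ 7.0367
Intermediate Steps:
-6179/(-2502) - 49183/(-10769) = -6179*(-1/2502) - 49183*(-1/10769) = 6179/2502 + 49183/10769 = 189597517/26944038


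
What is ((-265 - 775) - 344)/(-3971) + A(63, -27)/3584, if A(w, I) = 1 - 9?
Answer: 616061/1779008 ≈ 0.34629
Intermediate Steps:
A(w, I) = -8
((-265 - 775) - 344)/(-3971) + A(63, -27)/3584 = ((-265 - 775) - 344)/(-3971) - 8/3584 = (-1040 - 344)*(-1/3971) - 8*1/3584 = -1384*(-1/3971) - 1/448 = 1384/3971 - 1/448 = 616061/1779008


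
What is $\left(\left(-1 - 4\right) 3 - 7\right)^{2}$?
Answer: $484$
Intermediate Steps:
$\left(\left(-1 - 4\right) 3 - 7\right)^{2} = \left(\left(-5\right) 3 - 7\right)^{2} = \left(-15 - 7\right)^{2} = \left(-22\right)^{2} = 484$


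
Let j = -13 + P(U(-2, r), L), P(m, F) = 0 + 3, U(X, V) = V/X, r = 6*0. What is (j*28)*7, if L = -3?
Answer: -1960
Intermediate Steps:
r = 0
P(m, F) = 3
j = -10 (j = -13 + 3 = -10)
(j*28)*7 = -10*28*7 = -280*7 = -1960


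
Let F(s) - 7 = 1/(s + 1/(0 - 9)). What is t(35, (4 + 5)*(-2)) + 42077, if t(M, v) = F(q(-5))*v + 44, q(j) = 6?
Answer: 2225573/53 ≈ 41992.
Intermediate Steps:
F(s) = 7 + 1/(-⅑ + s) (F(s) = 7 + 1/(s + 1/(0 - 9)) = 7 + 1/(s + 1/(-9)) = 7 + 1/(s - ⅑) = 7 + 1/(-⅑ + s))
t(M, v) = 44 + 380*v/53 (t(M, v) = ((2 + 63*6)/(-1 + 9*6))*v + 44 = ((2 + 378)/(-1 + 54))*v + 44 = (380/53)*v + 44 = ((1/53)*380)*v + 44 = 380*v/53 + 44 = 44 + 380*v/53)
t(35, (4 + 5)*(-2)) + 42077 = (44 + 380*((4 + 5)*(-2))/53) + 42077 = (44 + 380*(9*(-2))/53) + 42077 = (44 + (380/53)*(-18)) + 42077 = (44 - 6840/53) + 42077 = -4508/53 + 42077 = 2225573/53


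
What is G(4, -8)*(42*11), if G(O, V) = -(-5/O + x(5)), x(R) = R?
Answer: -3465/2 ≈ -1732.5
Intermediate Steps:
G(O, V) = -5 + 5/O (G(O, V) = -(-5/O + 5) = -(5 - 5/O) = -5 + 5/O)
G(4, -8)*(42*11) = (-5 + 5/4)*(42*11) = (-5 + 5*(¼))*462 = (-5 + 5/4)*462 = -15/4*462 = -3465/2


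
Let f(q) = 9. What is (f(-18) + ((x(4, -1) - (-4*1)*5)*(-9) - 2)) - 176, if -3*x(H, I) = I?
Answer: -352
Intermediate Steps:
x(H, I) = -I/3
(f(-18) + ((x(4, -1) - (-4*1)*5)*(-9) - 2)) - 176 = (9 + ((-⅓*(-1) - (-4*1)*5)*(-9) - 2)) - 176 = (9 + ((⅓ - (-4)*5)*(-9) - 2)) - 176 = (9 + ((⅓ - 1*(-20))*(-9) - 2)) - 176 = (9 + ((⅓ + 20)*(-9) - 2)) - 176 = (9 + ((61/3)*(-9) - 2)) - 176 = (9 + (-183 - 2)) - 176 = (9 - 185) - 176 = -176 - 176 = -352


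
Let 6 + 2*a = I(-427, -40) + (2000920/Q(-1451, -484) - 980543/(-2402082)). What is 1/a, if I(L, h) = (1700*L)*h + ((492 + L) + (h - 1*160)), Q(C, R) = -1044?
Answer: 139320756/2022515431543909 ≈ 6.8885e-8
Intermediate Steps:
I(L, h) = 332 + L + h + 1700*L*h (I(L, h) = 1700*L*h + ((492 + L) + (h - 160)) = 1700*L*h + ((492 + L) + (-160 + h)) = 1700*L*h + (332 + L + h) = 332 + L + h + 1700*L*h)
a = 2022515431543909/139320756 (a = -3 + ((332 - 427 - 40 + 1700*(-427)*(-40)) + (2000920/(-1044) - 980543/(-2402082)))/2 = -3 + ((332 - 427 - 40 + 29036000) + (2000920*(-1/1044) - 980543*(-1/2402082)))/2 = -3 + (29035865 + (-500230/261 + 980543/2402082))/2 = -3 + (29035865 - 133481950793/69660378)/2 = -3 + (½)*(2022515849506177/69660378) = -3 + 2022515849506177/139320756 = 2022515431543909/139320756 ≈ 1.4517e+7)
1/a = 1/(2022515431543909/139320756) = 139320756/2022515431543909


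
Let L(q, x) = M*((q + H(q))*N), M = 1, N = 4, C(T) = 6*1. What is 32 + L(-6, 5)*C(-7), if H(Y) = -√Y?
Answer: -112 - 24*I*√6 ≈ -112.0 - 58.788*I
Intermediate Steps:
C(T) = 6
L(q, x) = -4*√q + 4*q (L(q, x) = 1*((q - √q)*4) = 1*(-4*√q + 4*q) = -4*√q + 4*q)
32 + L(-6, 5)*C(-7) = 32 + (-4*I*√6 + 4*(-6))*6 = 32 + (-4*I*√6 - 24)*6 = 32 + (-24 - 4*I*√6)*6 = 32 + (-144 - 24*I*√6) = -112 - 24*I*√6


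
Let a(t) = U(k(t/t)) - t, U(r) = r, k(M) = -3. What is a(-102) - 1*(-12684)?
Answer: 12783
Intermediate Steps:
a(t) = -3 - t
a(-102) - 1*(-12684) = (-3 - 1*(-102)) - 1*(-12684) = (-3 + 102) + 12684 = 99 + 12684 = 12783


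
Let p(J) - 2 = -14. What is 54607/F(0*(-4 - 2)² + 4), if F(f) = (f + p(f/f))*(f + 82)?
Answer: -54607/688 ≈ -79.371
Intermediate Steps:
p(J) = -12 (p(J) = 2 - 14 = -12)
F(f) = (-12 + f)*(82 + f) (F(f) = (f - 12)*(f + 82) = (-12 + f)*(82 + f))
54607/F(0*(-4 - 2)² + 4) = 54607/(-984 + (0*(-4 - 2)² + 4)² + 70*(0*(-4 - 2)² + 4)) = 54607/(-984 + (0*(-6)² + 4)² + 70*(0*(-6)² + 4)) = 54607/(-984 + (0*36 + 4)² + 70*(0*36 + 4)) = 54607/(-984 + (0 + 4)² + 70*(0 + 4)) = 54607/(-984 + 4² + 70*4) = 54607/(-984 + 16 + 280) = 54607/(-688) = 54607*(-1/688) = -54607/688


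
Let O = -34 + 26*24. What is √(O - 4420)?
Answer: I*√3830 ≈ 61.887*I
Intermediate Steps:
O = 590 (O = -34 + 624 = 590)
√(O - 4420) = √(590 - 4420) = √(-3830) = I*√3830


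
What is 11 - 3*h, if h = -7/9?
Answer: 40/3 ≈ 13.333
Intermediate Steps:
h = -7/9 (h = -7*1/9 = -7/9 ≈ -0.77778)
11 - 3*h = 11 - 3*(-7/9) = 11 + 7/3 = 40/3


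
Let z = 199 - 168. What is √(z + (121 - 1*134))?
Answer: 3*√2 ≈ 4.2426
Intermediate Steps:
z = 31
√(z + (121 - 1*134)) = √(31 + (121 - 1*134)) = √(31 + (121 - 134)) = √(31 - 13) = √18 = 3*√2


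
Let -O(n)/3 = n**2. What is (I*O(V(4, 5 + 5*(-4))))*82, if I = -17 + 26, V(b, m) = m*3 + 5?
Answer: -3542400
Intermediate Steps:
V(b, m) = 5 + 3*m (V(b, m) = 3*m + 5 = 5 + 3*m)
O(n) = -3*n**2
I = 9
(I*O(V(4, 5 + 5*(-4))))*82 = (9*(-3*(5 + 3*(5 + 5*(-4)))**2))*82 = (9*(-3*(5 + 3*(5 - 20))**2))*82 = (9*(-3*(5 + 3*(-15))**2))*82 = (9*(-3*(5 - 45)**2))*82 = (9*(-3*(-40)**2))*82 = (9*(-3*1600))*82 = (9*(-4800))*82 = -43200*82 = -3542400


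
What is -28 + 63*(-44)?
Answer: -2800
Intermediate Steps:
-28 + 63*(-44) = -28 - 2772 = -2800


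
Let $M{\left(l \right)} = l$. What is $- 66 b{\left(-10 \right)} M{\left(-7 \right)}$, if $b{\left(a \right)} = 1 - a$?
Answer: $5082$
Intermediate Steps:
$- 66 b{\left(-10 \right)} M{\left(-7 \right)} = - 66 \left(1 - -10\right) \left(-7\right) = - 66 \left(1 + 10\right) \left(-7\right) = \left(-66\right) 11 \left(-7\right) = \left(-726\right) \left(-7\right) = 5082$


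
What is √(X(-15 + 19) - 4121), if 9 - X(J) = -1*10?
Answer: I*√4102 ≈ 64.047*I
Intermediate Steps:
X(J) = 19 (X(J) = 9 - (-1)*10 = 9 - 1*(-10) = 9 + 10 = 19)
√(X(-15 + 19) - 4121) = √(19 - 4121) = √(-4102) = I*√4102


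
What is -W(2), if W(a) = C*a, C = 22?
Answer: -44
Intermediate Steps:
W(a) = 22*a
-W(2) = -22*2 = -1*44 = -44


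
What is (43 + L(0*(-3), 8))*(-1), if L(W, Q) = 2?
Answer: -45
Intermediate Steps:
(43 + L(0*(-3), 8))*(-1) = (43 + 2)*(-1) = 45*(-1) = -45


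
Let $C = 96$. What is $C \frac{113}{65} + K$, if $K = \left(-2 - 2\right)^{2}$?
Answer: $\frac{11888}{65} \approx 182.89$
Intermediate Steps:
$K = 16$ ($K = \left(-4\right)^{2} = 16$)
$C \frac{113}{65} + K = 96 \cdot \frac{113}{65} + 16 = \frac{10848}{65} + 16 = \frac{11888}{65}$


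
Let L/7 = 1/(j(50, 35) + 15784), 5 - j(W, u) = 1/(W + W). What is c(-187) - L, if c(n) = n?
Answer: -42179259/225557 ≈ -187.00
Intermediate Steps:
j(W, u) = 5 - 1/(2*W) (j(W, u) = 5 - 1/(W + W) = 5 - 1/(2*W))
L = 100/225557 (L = 7/((5 - ½/50) + 15784) = 7/((5 - ½*1/50) + 15784) = 7/((5 - 1/100) + 15784) = 7/(499/100 + 15784) = 7/(1578899/100) = 7*(100/1578899) = 100/225557 ≈ 0.00044335)
c(-187) - L = -187 - 1*100/225557 = -187 - 100/225557 = -42179259/225557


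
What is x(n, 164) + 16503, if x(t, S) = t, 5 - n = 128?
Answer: 16380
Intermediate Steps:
n = -123 (n = 5 - 1*128 = 5 - 128 = -123)
x(n, 164) + 16503 = -123 + 16503 = 16380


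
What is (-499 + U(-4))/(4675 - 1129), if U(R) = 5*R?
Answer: -173/1182 ≈ -0.14636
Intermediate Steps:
(-499 + U(-4))/(4675 - 1129) = (-499 + 5*(-4))/(4675 - 1129) = (-499 - 20)/3546 = -519*1/3546 = -173/1182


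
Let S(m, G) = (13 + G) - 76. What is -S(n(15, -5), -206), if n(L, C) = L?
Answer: 269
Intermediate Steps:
S(m, G) = -63 + G
-S(n(15, -5), -206) = -(-63 - 206) = -1*(-269) = 269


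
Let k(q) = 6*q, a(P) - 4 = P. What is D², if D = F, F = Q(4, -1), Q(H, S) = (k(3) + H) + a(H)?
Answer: 900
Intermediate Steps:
a(P) = 4 + P
Q(H, S) = 22 + 2*H (Q(H, S) = (6*3 + H) + (4 + H) = (18 + H) + (4 + H) = 22 + 2*H)
F = 30 (F = 22 + 2*4 = 22 + 8 = 30)
D = 30
D² = 30² = 900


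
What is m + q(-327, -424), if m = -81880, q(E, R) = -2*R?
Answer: -81032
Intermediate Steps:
m + q(-327, -424) = -81880 - 2*(-424) = -81880 + 848 = -81032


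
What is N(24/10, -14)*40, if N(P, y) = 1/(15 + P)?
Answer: 200/87 ≈ 2.2989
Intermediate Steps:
N(24/10, -14)*40 = 40/(15 + 24/10) = 40/(15 + 24*(⅒)) = 40/(15 + 12/5) = 40/(87/5) = (5/87)*40 = 200/87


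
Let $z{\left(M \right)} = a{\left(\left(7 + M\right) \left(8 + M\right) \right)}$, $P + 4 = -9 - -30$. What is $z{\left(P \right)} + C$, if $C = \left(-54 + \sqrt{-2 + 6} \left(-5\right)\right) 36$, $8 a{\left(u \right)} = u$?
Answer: $-2229$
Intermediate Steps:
$P = 17$ ($P = -4 - -21 = -4 + \left(-9 + 30\right) = -4 + 21 = 17$)
$a{\left(u \right)} = \frac{u}{8}$
$z{\left(M \right)} = \frac{\left(7 + M\right) \left(8 + M\right)}{8}$
$C = -2304$ ($C = \left(-54 + \sqrt{4} \left(-5\right)\right) 36 = \left(-54 + 2 \left(-5\right)\right) 36 = \left(-54 - 10\right) 36 = \left(-64\right) 36 = -2304$)
$z{\left(P \right)} + C = \left(7 + \frac{17^{2}}{8} + \frac{15}{8} \cdot 17\right) - 2304 = \left(7 + \frac{1}{8} \cdot 289 + \frac{255}{8}\right) - 2304 = \left(7 + \frac{289}{8} + \frac{255}{8}\right) - 2304 = 75 - 2304 = -2229$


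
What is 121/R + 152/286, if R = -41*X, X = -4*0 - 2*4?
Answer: 42231/46904 ≈ 0.90037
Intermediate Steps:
X = -8 (X = 0 - 8 = -8)
R = 328 (R = -41*(-8) = 328)
121/R + 152/286 = 121/328 + 152/286 = 121*(1/328) + 152*(1/286) = 121/328 + 76/143 = 42231/46904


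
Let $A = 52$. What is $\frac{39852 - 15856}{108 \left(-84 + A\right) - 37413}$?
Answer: $- \frac{23996}{40869} \approx -0.58714$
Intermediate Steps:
$\frac{39852 - 15856}{108 \left(-84 + A\right) - 37413} = \frac{39852 - 15856}{108 \left(-84 + 52\right) - 37413} = \frac{23996}{108 \left(-32\right) - 37413} = \frac{23996}{-3456 - 37413} = \frac{23996}{-40869} = 23996 \left(- \frac{1}{40869}\right) = - \frac{23996}{40869}$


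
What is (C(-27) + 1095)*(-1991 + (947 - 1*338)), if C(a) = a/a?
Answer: -1514672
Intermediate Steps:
C(a) = 1
(C(-27) + 1095)*(-1991 + (947 - 1*338)) = (1 + 1095)*(-1991 + (947 - 1*338)) = 1096*(-1991 + (947 - 338)) = 1096*(-1991 + 609) = 1096*(-1382) = -1514672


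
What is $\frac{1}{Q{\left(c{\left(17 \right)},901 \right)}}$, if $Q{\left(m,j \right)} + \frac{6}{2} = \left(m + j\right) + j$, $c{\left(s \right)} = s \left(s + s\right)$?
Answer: $\frac{1}{2377} \approx 0.0004207$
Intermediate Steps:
$c{\left(s \right)} = 2 s^{2}$ ($c{\left(s \right)} = s 2 s = 2 s^{2}$)
$Q{\left(m,j \right)} = -3 + m + 2 j$ ($Q{\left(m,j \right)} = -3 + \left(\left(m + j\right) + j\right) = -3 + \left(\left(j + m\right) + j\right) = -3 + \left(m + 2 j\right) = -3 + m + 2 j$)
$\frac{1}{Q{\left(c{\left(17 \right)},901 \right)}} = \frac{1}{-3 + 2 \cdot 17^{2} + 2 \cdot 901} = \frac{1}{-3 + 2 \cdot 289 + 1802} = \frac{1}{-3 + 578 + 1802} = \frac{1}{2377}$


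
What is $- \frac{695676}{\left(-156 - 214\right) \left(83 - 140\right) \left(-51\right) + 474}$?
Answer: $\frac{57973}{89593} \approx 0.64707$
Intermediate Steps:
$- \frac{695676}{\left(-156 - 214\right) \left(83 - 140\right) \left(-51\right) + 474} = - \frac{695676}{\left(-370\right) \left(-57\right) \left(-51\right) + 474} = - \frac{695676}{21090 \left(-51\right) + 474} = - \frac{695676}{-1075590 + 474} = - \frac{695676}{-1075116} = \left(-695676\right) \left(- \frac{1}{1075116}\right) = \frac{57973}{89593}$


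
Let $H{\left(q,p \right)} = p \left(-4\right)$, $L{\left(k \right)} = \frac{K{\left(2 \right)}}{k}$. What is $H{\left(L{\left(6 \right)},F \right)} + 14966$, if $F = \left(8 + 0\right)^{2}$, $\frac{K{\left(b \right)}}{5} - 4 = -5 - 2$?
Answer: $14710$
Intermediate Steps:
$K{\left(b \right)} = -15$ ($K{\left(b \right)} = 20 + 5 \left(-5 - 2\right) = 20 + 5 \left(-7\right) = 20 - 35 = -15$)
$L{\left(k \right)} = - \frac{15}{k}$
$F = 64$ ($F = 8^{2} = 64$)
$H{\left(q,p \right)} = - 4 p$
$H{\left(L{\left(6 \right)},F \right)} + 14966 = \left(-4\right) 64 + 14966 = -256 + 14966 = 14710$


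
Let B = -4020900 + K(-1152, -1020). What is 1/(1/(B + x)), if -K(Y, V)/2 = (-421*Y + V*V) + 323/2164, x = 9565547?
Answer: 2698359443/1082 ≈ 2.4939e+6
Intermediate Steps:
K(Y, V) = -323/1082 - 2*V**2 + 842*Y (K(Y, V) = -2*((-421*Y + V*V) + 323/2164) = -2*((-421*Y + V**2) + 323*(1/2164)) = -2*((V**2 - 421*Y) + 323/2164) = -2*(323/2164 + V**2 - 421*Y) = -323/1082 - 2*V**2 + 842*Y)
B = -7651562411/1082 (B = -4020900 + (-323/1082 - 2*(-1020)**2 + 842*(-1152)) = -4020900 + (-323/1082 - 2*1040400 - 969984) = -4020900 + (-323/1082 - 2080800 - 969984) = -4020900 - 3300948611/1082 = -7651562411/1082 ≈ -7.0717e+6)
1/(1/(B + x)) = 1/(1/(-7651562411/1082 + 9565547)) = 1/(1/(2698359443/1082)) = 1/(1082/2698359443) = 2698359443/1082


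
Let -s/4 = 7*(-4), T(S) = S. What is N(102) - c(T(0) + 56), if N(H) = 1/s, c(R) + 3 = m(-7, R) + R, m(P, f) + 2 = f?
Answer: -11983/112 ≈ -106.99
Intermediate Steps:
m(P, f) = -2 + f
s = 112 (s = -28*(-4) = -4*(-28) = 112)
c(R) = -5 + 2*R (c(R) = -3 + ((-2 + R) + R) = -3 + (-2 + 2*R) = -5 + 2*R)
N(H) = 1/112
N(102) - c(T(0) + 56) = 1/112 - (-5 + 2*(0 + 56)) = 1/112 - (-5 + 2*56) = 1/112 - (-5 + 112) = 1/112 - 1*107 = 1/112 - 107 = -11983/112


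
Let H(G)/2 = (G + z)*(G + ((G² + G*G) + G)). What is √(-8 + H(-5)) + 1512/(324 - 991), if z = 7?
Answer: -1512/667 + 2*√38 ≈ 10.062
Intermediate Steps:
H(G) = 2*(7 + G)*(2*G + 2*G²) (H(G) = 2*((G + 7)*(G + ((G² + G*G) + G))) = 2*((7 + G)*(G + ((G² + G²) + G))) = 2*((7 + G)*(G + (2*G² + G))) = 2*((7 + G)*(G + (G + 2*G²))) = 2*((7 + G)*(2*G + 2*G²)) = 2*(7 + G)*(2*G + 2*G²))
√(-8 + H(-5)) + 1512/(324 - 991) = √(-8 + 4*(-5)*(7 + (-5)² + 8*(-5))) + 1512/(324 - 991) = √(-8 + 4*(-5)*(7 + 25 - 40)) + 1512/(-667) = √(-8 + 4*(-5)*(-8)) - 1/667*1512 = √(-8 + 160) - 1512/667 = √152 - 1512/667 = 2*√38 - 1512/667 = -1512/667 + 2*√38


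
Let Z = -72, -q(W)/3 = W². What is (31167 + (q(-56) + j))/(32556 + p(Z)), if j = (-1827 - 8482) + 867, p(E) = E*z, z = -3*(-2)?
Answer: 12317/32124 ≈ 0.38342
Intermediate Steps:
q(W) = -3*W²
z = 6
p(E) = 6*E (p(E) = E*6 = 6*E)
j = -9442 (j = -10309 + 867 = -9442)
(31167 + (q(-56) + j))/(32556 + p(Z)) = (31167 + (-3*(-56)² - 9442))/(32556 + 6*(-72)) = (31167 + (-3*3136 - 9442))/(32556 - 432) = (31167 + (-9408 - 9442))/32124 = (31167 - 18850)*(1/32124) = 12317*(1/32124) = 12317/32124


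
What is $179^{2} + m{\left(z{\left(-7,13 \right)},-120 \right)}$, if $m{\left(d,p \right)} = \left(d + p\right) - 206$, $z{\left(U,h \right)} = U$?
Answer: $31708$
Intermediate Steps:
$m{\left(d,p \right)} = -206 + d + p$
$179^{2} + m{\left(z{\left(-7,13 \right)},-120 \right)} = 179^{2} - 333 = 32041 - 333 = 31708$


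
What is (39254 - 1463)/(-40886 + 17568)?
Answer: -37791/23318 ≈ -1.6207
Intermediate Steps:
(39254 - 1463)/(-40886 + 17568) = 37791/(-23318) = 37791*(-1/23318) = -37791/23318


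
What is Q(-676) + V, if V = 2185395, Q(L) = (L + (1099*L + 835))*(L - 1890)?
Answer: 1908120385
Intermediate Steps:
Q(L) = (-1890 + L)*(835 + 1100*L) (Q(L) = (L + (835 + 1099*L))*(-1890 + L) = (835 + 1100*L)*(-1890 + L) = (-1890 + L)*(835 + 1100*L))
Q(-676) + V = (-1578150 - 2078165*(-676) + 1100*(-676)**2) + 2185395 = (-1578150 + 1404839540 + 1100*456976) + 2185395 = (-1578150 + 1404839540 + 502673600) + 2185395 = 1905934990 + 2185395 = 1908120385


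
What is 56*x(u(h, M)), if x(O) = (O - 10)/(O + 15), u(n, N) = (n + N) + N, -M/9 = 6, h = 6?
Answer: 6272/87 ≈ 72.092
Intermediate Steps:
M = -54 (M = -9*6 = -54)
u(n, N) = n + 2*N (u(n, N) = (N + n) + N = n + 2*N)
x(O) = (-10 + O)/(15 + O)
56*x(u(h, M)) = 56*((-10 + (6 + 2*(-54)))/(15 + (6 + 2*(-54)))) = 56*((-10 + (6 - 108))/(15 + (6 - 108))) = 56*((-10 - 102)/(15 - 102)) = 56*(-112/(-87)) = 56*(-1/87*(-112)) = 56*(112/87) = 6272/87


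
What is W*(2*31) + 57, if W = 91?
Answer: 5699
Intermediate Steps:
W*(2*31) + 57 = 91*(2*31) + 57 = 91*62 + 57 = 5642 + 57 = 5699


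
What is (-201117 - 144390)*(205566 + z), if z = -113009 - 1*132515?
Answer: 13805768706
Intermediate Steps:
z = -245524 (z = -113009 - 132515 = -245524)
(-201117 - 144390)*(205566 + z) = (-201117 - 144390)*(205566 - 245524) = -345507*(-39958) = 13805768706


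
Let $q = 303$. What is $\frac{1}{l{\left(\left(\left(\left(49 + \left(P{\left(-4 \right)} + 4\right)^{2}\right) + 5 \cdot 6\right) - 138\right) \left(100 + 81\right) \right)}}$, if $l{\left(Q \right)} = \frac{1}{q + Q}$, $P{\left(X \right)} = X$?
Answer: $-10376$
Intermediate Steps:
$l{\left(Q \right)} = \frac{1}{303 + Q}$
$\frac{1}{l{\left(\left(\left(\left(49 + \left(P{\left(-4 \right)} + 4\right)^{2}\right) + 5 \cdot 6\right) - 138\right) \left(100 + 81\right) \right)}} = \frac{1}{\frac{1}{303 + \left(\left(\left(49 + \left(-4 + 4\right)^{2}\right) + 5 \cdot 6\right) - 138\right) \left(100 + 81\right)}} = \frac{1}{\frac{1}{303 + \left(\left(\left(49 + 0^{2}\right) + 30\right) - 138\right) 181}} = \frac{1}{\frac{1}{303 + \left(\left(\left(49 + 0\right) + 30\right) - 138\right) 181}} = \frac{1}{\frac{1}{303 + \left(\left(49 + 30\right) - 138\right) 181}} = \frac{1}{\frac{1}{303 + \left(79 - 138\right) 181}} = \frac{1}{\frac{1}{303 - 10679}} = \frac{1}{\frac{1}{-10376}} = \frac{1}{- \frac{1}{10376}} = -10376$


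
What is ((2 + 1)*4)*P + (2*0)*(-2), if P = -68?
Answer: -816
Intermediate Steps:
((2 + 1)*4)*P + (2*0)*(-2) = ((2 + 1)*4)*(-68) + (2*0)*(-2) = (3*4)*(-68) + 0*(-2) = 12*(-68) + 0 = -816 + 0 = -816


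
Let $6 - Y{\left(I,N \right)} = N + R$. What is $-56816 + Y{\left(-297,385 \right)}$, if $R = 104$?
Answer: $-57299$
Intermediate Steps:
$Y{\left(I,N \right)} = -98 - N$ ($Y{\left(I,N \right)} = 6 - \left(N + 104\right) = 6 - \left(104 + N\right) = -98 - N$)
$-56816 + Y{\left(-297,385 \right)} = -56816 - 483 = -57299$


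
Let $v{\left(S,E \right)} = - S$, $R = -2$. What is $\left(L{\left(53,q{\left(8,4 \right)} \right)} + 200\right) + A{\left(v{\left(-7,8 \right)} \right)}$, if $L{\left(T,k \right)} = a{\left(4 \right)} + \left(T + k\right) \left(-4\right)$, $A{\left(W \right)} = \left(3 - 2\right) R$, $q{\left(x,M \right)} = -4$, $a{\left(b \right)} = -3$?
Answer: $-1$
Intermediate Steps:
$A{\left(W \right)} = -2$ ($A{\left(W \right)} = \left(3 - 2\right) \left(-2\right) = 1 \left(-2\right) = -2$)
$L{\left(T,k \right)} = -3 - 4 T - 4 k$ ($L{\left(T,k \right)} = -3 + \left(T + k\right) \left(-4\right) = -3 - \left(4 T + 4 k\right) = -3 - 4 T - 4 k$)
$\left(L{\left(53,q{\left(8,4 \right)} \right)} + 200\right) + A{\left(v{\left(-7,8 \right)} \right)} = \left(\left(-3 - 212 - -16\right) + 200\right) - 2 = \left(\left(-3 - 212 + 16\right) + 200\right) - 2 = \left(-199 + 200\right) - 2 = 1 - 2 = -1$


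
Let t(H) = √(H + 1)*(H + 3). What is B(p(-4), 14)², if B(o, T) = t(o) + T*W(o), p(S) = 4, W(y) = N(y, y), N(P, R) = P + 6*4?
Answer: 153909 + 5488*√5 ≈ 1.6618e+5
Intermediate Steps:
N(P, R) = 24 + P (N(P, R) = P + 24 = 24 + P)
W(y) = 24 + y
t(H) = √(1 + H)*(3 + H)
B(o, T) = T*(24 + o) + √(1 + o)*(3 + o) (B(o, T) = √(1 + o)*(3 + o) + T*(24 + o) = T*(24 + o) + √(1 + o)*(3 + o))
B(p(-4), 14)² = (14*(24 + 4) + √(1 + 4)*(3 + 4))² = (14*28 + √5*7)² = (392 + 7*√5)²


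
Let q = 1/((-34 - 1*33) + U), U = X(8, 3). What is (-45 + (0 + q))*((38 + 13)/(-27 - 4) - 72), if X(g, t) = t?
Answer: 6577323/1984 ≈ 3315.2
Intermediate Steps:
U = 3
q = -1/64 (q = 1/((-34 - 1*33) + 3) = 1/((-34 - 33) + 3) = 1/(-67 + 3) = 1/(-64) = -1/64 ≈ -0.015625)
(-45 + (0 + q))*((38 + 13)/(-27 - 4) - 72) = (-45 + (0 - 1/64))*((38 + 13)/(-27 - 4) - 72) = (-45 - 1/64)*(51/(-31) - 72) = -2881*(51*(-1/31) - 72)/64 = -2881*(-51/31 - 72)/64 = -2881/64*(-2283/31) = 6577323/1984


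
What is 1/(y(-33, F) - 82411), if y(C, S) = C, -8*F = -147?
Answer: -1/82444 ≈ -1.2129e-5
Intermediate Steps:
F = 147/8 (F = -1/8*(-147) = 147/8 ≈ 18.375)
1/(y(-33, F) - 82411) = 1/(-33 - 82411) = 1/(-82444) = -1/82444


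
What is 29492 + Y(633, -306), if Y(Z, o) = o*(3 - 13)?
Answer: 32552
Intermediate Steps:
Y(Z, o) = -10*o (Y(Z, o) = o*(-10) = -10*o)
29492 + Y(633, -306) = 29492 - 10*(-306) = 29492 + 3060 = 32552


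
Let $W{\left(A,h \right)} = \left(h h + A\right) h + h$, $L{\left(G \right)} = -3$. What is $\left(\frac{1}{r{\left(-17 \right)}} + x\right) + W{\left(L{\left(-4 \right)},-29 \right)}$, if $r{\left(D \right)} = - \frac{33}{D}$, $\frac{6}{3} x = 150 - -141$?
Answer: $- \frac{1596209}{66} \approx -24185.0$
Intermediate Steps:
$W{\left(A,h \right)} = h + h \left(A + h^{2}\right)$ ($W{\left(A,h \right)} = \left(h^{2} + A\right) h + h = \left(A + h^{2}\right) h + h = h \left(A + h^{2}\right) + h = h + h \left(A + h^{2}\right)$)
$x = \frac{291}{2}$ ($x = \frac{150 - -141}{2} = \frac{150 + 141}{2} = \frac{1}{2} \cdot 291 = \frac{291}{2} \approx 145.5$)
$\left(\frac{1}{r{\left(-17 \right)}} + x\right) + W{\left(L{\left(-4 \right)},-29 \right)} = \left(\frac{1}{\left(-33\right) \frac{1}{-17}} + \frac{291}{2}\right) - 29 \left(1 - 3 + \left(-29\right)^{2}\right) = \left(\frac{1}{\left(-33\right) \left(- \frac{1}{17}\right)} + \frac{291}{2}\right) - 29 \left(1 - 3 + 841\right) = \left(\frac{1}{\frac{33}{17}} + \frac{291}{2}\right) - 24331 = \left(\frac{17}{33} + \frac{291}{2}\right) - 24331 = \frac{9637}{66} - 24331 = - \frac{1596209}{66}$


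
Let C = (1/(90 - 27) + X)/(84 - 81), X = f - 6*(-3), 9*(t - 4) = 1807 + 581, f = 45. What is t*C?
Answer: 3207760/567 ≈ 5657.4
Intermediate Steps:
t = 808/3 (t = 4 + (1807 + 581)/9 = 4 + (⅑)*2388 = 4 + 796/3 = 808/3 ≈ 269.33)
X = 63 (X = 45 - 6*(-3) = 45 - 1*(-18) = 45 + 18 = 63)
C = 3970/189 (C = (1/(90 - 27) + 63)/(84 - 81) = (1/63 + 63)/3 = (1/63 + 63)*(⅓) = (3970/63)*(⅓) = 3970/189 ≈ 21.005)
t*C = (808/3)*(3970/189) = 3207760/567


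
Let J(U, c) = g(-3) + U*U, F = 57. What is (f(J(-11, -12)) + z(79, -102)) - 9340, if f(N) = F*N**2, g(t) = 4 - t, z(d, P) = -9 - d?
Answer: 924460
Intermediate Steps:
J(U, c) = 7 + U**2 (J(U, c) = (4 - 1*(-3)) + U*U = (4 + 3) + U**2 = 7 + U**2)
f(N) = 57*N**2
(f(J(-11, -12)) + z(79, -102)) - 9340 = (57*(7 + (-11)**2)**2 + (-9 - 1*79)) - 9340 = (57*(7 + 121)**2 + (-9 - 79)) - 9340 = (57*128**2 - 88) - 9340 = (57*16384 - 88) - 9340 = (933888 - 88) - 9340 = 933800 - 9340 = 924460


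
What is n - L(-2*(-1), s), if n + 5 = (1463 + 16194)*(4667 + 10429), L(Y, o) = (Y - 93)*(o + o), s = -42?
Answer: 266542423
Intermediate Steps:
L(Y, o) = 2*o*(-93 + Y) (L(Y, o) = (-93 + Y)*(2*o) = 2*o*(-93 + Y))
n = 266550067 (n = -5 + (1463 + 16194)*(4667 + 10429) = -5 + 17657*15096 = -5 + 266550072 = 266550067)
n - L(-2*(-1), s) = 266550067 - 2*(-42)*(-93 - 2*(-1)) = 266550067 - 2*(-42)*(-93 + 2) = 266550067 - 2*(-42)*(-91) = 266550067 - 1*7644 = 266550067 - 7644 = 266542423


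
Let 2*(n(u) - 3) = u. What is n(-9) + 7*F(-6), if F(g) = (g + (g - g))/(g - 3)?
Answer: 19/6 ≈ 3.1667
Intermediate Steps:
F(g) = g/(-3 + g) (F(g) = (g + 0)/(-3 + g) = g/(-3 + g))
n(u) = 3 + u/2
n(-9) + 7*F(-6) = (3 + (1/2)*(-9)) + 7*(-6/(-3 - 6)) = (3 - 9/2) + 7*(-6/(-9)) = -3/2 + 7*(-6*(-1/9)) = -3/2 + 7*(2/3) = -3/2 + 14/3 = 19/6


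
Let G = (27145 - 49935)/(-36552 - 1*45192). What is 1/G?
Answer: 40872/11395 ≈ 3.5868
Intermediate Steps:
G = 11395/40872 (G = -22790/(-36552 - 45192) = -22790/(-81744) = -22790*(-1/81744) = 11395/40872 ≈ 0.27880)
1/G = 1/(11395/40872) = 40872/11395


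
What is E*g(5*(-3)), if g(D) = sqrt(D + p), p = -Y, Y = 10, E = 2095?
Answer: 10475*I ≈ 10475.0*I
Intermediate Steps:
p = -10 (p = -1*10 = -10)
g(D) = sqrt(-10 + D) (g(D) = sqrt(D - 10) = sqrt(-10 + D))
E*g(5*(-3)) = 2095*sqrt(-10 + 5*(-3)) = 2095*sqrt(-10 - 15) = 2095*sqrt(-25) = 2095*(5*I) = 10475*I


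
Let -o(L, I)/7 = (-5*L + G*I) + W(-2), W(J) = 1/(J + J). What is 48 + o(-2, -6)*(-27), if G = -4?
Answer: 25707/4 ≈ 6426.8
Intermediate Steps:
W(J) = 1/(2*J)
o(L, I) = 7/4 + 28*I + 35*L (o(L, I) = -7*((-5*L - 4*I) + (1/2)/(-2)) = -7*((-5*L - 4*I) + (1/2)*(-1/2)) = -7*((-5*L - 4*I) - 1/4) = -7*(-1/4 - 5*L - 4*I) = 7/4 + 28*I + 35*L)
48 + o(-2, -6)*(-27) = 48 + (7/4 + 28*(-6) + 35*(-2))*(-27) = 48 + (7/4 - 168 - 70)*(-27) = 48 - 945/4*(-27) = 48 + 25515/4 = 25707/4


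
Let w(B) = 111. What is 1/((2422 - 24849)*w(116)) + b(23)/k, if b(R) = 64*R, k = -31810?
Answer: -1832212097/39593859285 ≈ -0.046275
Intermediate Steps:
1/((2422 - 24849)*w(116)) + b(23)/k = 1/((2422 - 24849)*111) + (64*23)/(-31810) = (1/111)/(-22427) + 1472*(-1/31810) = -1/22427*1/111 - 736/15905 = -1/2489397 - 736/15905 = -1832212097/39593859285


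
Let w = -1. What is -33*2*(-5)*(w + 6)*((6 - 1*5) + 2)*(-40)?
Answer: -198000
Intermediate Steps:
-33*2*(-5)*(w + 6)*((6 - 1*5) + 2)*(-40) = -33*2*(-5)*(-1 + 6)*((6 - 1*5) + 2)*(-40) = -(-330)*5*((6 - 5) + 2)*(-40) = -(-330)*5*(1 + 2)*(-40) = -(-330)*5*3*(-40) = -(-330)*15*(-40) = -33*(-150)*(-40) = 4950*(-40) = -198000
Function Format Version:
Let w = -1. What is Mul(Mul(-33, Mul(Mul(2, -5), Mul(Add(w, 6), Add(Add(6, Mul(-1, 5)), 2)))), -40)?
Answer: -198000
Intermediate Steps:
Mul(Mul(-33, Mul(Mul(2, -5), Mul(Add(w, 6), Add(Add(6, Mul(-1, 5)), 2)))), -40) = Mul(Mul(-33, Mul(Mul(2, -5), Mul(Add(-1, 6), Add(Add(6, Mul(-1, 5)), 2)))), -40) = Mul(Mul(-33, Mul(-10, Mul(5, Add(Add(6, -5), 2)))), -40) = Mul(Mul(-33, Mul(-10, Mul(5, Add(1, 2)))), -40) = Mul(Mul(-33, Mul(-10, Mul(5, 3))), -40) = Mul(Mul(-33, Mul(-10, 15)), -40) = Mul(Mul(-33, -150), -40) = Mul(4950, -40) = -198000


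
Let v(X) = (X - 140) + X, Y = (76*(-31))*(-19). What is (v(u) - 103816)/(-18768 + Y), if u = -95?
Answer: -52073/12998 ≈ -4.0062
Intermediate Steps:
Y = 44764 (Y = -2356*(-19) = 44764)
v(X) = -140 + 2*X (v(X) = (-140 + X) + X = -140 + 2*X)
(v(u) - 103816)/(-18768 + Y) = ((-140 + 2*(-95)) - 103816)/(-18768 + 44764) = ((-140 - 190) - 103816)/25996 = (-330 - 103816)*(1/25996) = -104146*1/25996 = -52073/12998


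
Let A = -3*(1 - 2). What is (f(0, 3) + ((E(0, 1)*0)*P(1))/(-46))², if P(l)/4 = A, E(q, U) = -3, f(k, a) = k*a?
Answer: 0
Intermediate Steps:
f(k, a) = a*k
A = 3 (A = -3*(-1) = 3)
P(l) = 12 (P(l) = 4*3 = 12)
(f(0, 3) + ((E(0, 1)*0)*P(1))/(-46))² = (3*0 + (-3*0*12)/(-46))² = (0 + (0*12)*(-1/46))² = (0 + 0*(-1/46))² = (0 + 0)² = 0² = 0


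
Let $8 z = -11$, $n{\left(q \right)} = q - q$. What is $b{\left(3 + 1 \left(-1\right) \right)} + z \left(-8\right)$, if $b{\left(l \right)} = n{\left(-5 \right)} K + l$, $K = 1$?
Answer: $13$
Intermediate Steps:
$n{\left(q \right)} = 0$
$z = - \frac{11}{8}$ ($z = \frac{1}{8} \left(-11\right) = - \frac{11}{8} \approx -1.375$)
$b{\left(l \right)} = l$ ($b{\left(l \right)} = 0 \cdot 1 + l = 0 + l = l$)
$b{\left(3 + 1 \left(-1\right) \right)} + z \left(-8\right) = \left(3 + 1 \left(-1\right)\right) - -11 = \left(3 - 1\right) + 11 = 2 + 11 = 13$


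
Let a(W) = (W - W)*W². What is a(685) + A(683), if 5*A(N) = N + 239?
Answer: 922/5 ≈ 184.40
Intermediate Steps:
A(N) = 239/5 + N/5 (A(N) = (N + 239)/5 = (239 + N)/5 = 239/5 + N/5)
a(W) = 0 (a(W) = 0*W² = 0)
a(685) + A(683) = 0 + (239/5 + (⅕)*683) = 0 + (239/5 + 683/5) = 0 + 922/5 = 922/5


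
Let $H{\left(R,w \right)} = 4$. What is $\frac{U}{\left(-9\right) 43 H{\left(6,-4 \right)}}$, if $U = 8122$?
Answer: $- \frac{4061}{774} \approx -5.2468$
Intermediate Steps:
$\frac{U}{\left(-9\right) 43 H{\left(6,-4 \right)}} = \frac{8122}{\left(-9\right) 43 \cdot 4} = \frac{8122}{\left(-387\right) 4} = \frac{8122}{-1548} = 8122 \left(- \frac{1}{1548}\right) = - \frac{4061}{774}$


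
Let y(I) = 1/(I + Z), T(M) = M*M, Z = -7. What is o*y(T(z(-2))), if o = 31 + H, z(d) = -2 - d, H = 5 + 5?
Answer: -41/7 ≈ -5.8571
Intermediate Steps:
H = 10
T(M) = M²
y(I) = 1/(-7 + I) (y(I) = 1/(I - 7) = 1/(-7 + I))
o = 41 (o = 31 + 10 = 41)
o*y(T(z(-2))) = 41/(-7 + (-2 - 1*(-2))²) = 41/(-7 + (-2 + 2)²) = 41/(-7 + 0²) = 41/(-7 + 0) = 41/(-7) = 41*(-⅐) = -41/7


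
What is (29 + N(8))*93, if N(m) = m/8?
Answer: 2790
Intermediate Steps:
N(m) = m/8 (N(m) = m*(1/8) = m/8)
(29 + N(8))*93 = (29 + (1/8)*8)*93 = (29 + 1)*93 = 30*93 = 2790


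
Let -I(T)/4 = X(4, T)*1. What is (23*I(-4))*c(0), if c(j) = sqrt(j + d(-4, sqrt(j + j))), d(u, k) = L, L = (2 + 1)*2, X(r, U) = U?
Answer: 368*sqrt(6) ≈ 901.41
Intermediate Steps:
L = 6 (L = 3*2 = 6)
I(T) = -4*T
d(u, k) = 6
c(j) = sqrt(6 + j) (c(j) = sqrt(j + 6) = sqrt(6 + j))
(23*I(-4))*c(0) = (23*(-4*(-4)))*sqrt(6 + 0) = (23*16)*sqrt(6) = 368*sqrt(6)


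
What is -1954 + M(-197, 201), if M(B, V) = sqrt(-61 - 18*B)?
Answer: -1954 + sqrt(3485) ≈ -1895.0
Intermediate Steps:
-1954 + M(-197, 201) = -1954 + sqrt(-61 - 18*(-197)) = -1954 + sqrt(-61 + 3546) = -1954 + sqrt(3485)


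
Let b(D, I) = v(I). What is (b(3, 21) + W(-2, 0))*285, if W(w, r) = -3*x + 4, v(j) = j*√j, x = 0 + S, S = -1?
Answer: 1995 + 5985*√21 ≈ 29422.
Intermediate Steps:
x = -1 (x = 0 - 1 = -1)
v(j) = j^(3/2)
b(D, I) = I^(3/2)
W(w, r) = 7 (W(w, r) = -3*(-1) + 4 = 3 + 4 = 7)
(b(3, 21) + W(-2, 0))*285 = (21^(3/2) + 7)*285 = (21*√21 + 7)*285 = (7 + 21*√21)*285 = 1995 + 5985*√21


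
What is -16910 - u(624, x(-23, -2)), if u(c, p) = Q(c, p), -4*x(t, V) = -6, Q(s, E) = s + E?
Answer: -35071/2 ≈ -17536.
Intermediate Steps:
Q(s, E) = E + s
x(t, V) = 3/2 (x(t, V) = -¼*(-6) = 3/2)
u(c, p) = c + p (u(c, p) = p + c = c + p)
-16910 - u(624, x(-23, -2)) = -16910 - (624 + 3/2) = -16910 - 1*1251/2 = -16910 - 1251/2 = -35071/2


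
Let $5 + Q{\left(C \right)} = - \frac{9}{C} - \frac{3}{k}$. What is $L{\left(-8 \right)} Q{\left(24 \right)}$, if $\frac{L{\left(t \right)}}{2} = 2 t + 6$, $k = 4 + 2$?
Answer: $\frac{235}{2} \approx 117.5$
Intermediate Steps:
$k = 6$
$L{\left(t \right)} = 12 + 4 t$ ($L{\left(t \right)} = 2 \left(2 t + 6\right) = 2 \left(6 + 2 t\right) = 12 + 4 t$)
$Q{\left(C \right)} = - \frac{11}{2} - \frac{9}{C}$ ($Q{\left(C \right)} = -5 - \left(\frac{1}{2} + \frac{9}{C}\right) = - \frac{11}{2} - \frac{9}{C}$)
$L{\left(-8 \right)} Q{\left(24 \right)} = \left(12 + 4 \left(-8\right)\right) \left(- \frac{11}{2} - \frac{9}{24}\right) = \left(12 - 32\right) \left(- \frac{11}{2} - \frac{3}{8}\right) = - 20 \left(- \frac{11}{2} - \frac{3}{8}\right) = \left(-20\right) \left(- \frac{47}{8}\right) = \frac{235}{2}$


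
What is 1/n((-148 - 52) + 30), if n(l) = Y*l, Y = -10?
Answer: 1/1700 ≈ 0.00058824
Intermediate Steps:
n(l) = -10*l
1/n((-148 - 52) + 30) = 1/(-10*((-148 - 52) + 30)) = 1/(-10*(-200 + 30)) = 1/(-10*(-170)) = 1/1700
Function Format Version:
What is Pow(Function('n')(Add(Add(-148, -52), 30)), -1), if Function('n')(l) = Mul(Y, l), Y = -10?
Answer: Rational(1, 1700) ≈ 0.00058824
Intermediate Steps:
Function('n')(l) = Mul(-10, l)
Pow(Function('n')(Add(Add(-148, -52), 30)), -1) = Pow(Mul(-10, Add(Add(-148, -52), 30)), -1) = Pow(Mul(-10, Add(-200, 30)), -1) = Pow(Mul(-10, -170), -1) = Pow(1700, -1) = Rational(1, 1700)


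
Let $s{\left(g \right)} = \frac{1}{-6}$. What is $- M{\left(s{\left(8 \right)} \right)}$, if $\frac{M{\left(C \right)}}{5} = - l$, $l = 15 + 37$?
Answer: $260$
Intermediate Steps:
$s{\left(g \right)} = - \frac{1}{6}$
$l = 52$
$M{\left(C \right)} = -260$ ($M{\left(C \right)} = 5 \left(\left(-1\right) 52\right) = 5 \left(-52\right) = -260$)
$- M{\left(s{\left(8 \right)} \right)} = \left(-1\right) \left(-260\right) = 260$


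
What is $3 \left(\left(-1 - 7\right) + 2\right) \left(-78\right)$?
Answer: $1404$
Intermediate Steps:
$3 \left(\left(-1 - 7\right) + 2\right) \left(-78\right) = 3 \left(-8 + 2\right) \left(-78\right) = 3 \left(-6\right) \left(-78\right) = \left(-18\right) \left(-78\right) = 1404$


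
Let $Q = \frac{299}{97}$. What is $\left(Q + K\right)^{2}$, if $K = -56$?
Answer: $\frac{26347689}{9409} \approx 2800.3$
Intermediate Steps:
$Q = \frac{299}{97}$ ($Q = 299 \cdot \frac{1}{97} = \frac{299}{97} \approx 3.0825$)
$\left(Q + K\right)^{2} = \left(\frac{299}{97} - 56\right)^{2} = \left(- \frac{5133}{97}\right)^{2} = \frac{26347689}{9409}$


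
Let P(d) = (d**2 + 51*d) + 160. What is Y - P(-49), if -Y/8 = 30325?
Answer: -242662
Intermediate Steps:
P(d) = 160 + d**2 + 51*d
Y = -242600 (Y = -8*30325 = -242600)
Y - P(-49) = -242600 - (160 + (-49)**2 + 51*(-49)) = -242600 - (160 + 2401 - 2499) = -242600 - 1*62 = -242600 - 62 = -242662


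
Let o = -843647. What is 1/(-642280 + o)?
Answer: -1/1485927 ≈ -6.7298e-7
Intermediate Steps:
1/(-642280 + o) = 1/(-642280 - 843647) = 1/(-1485927) = -1/1485927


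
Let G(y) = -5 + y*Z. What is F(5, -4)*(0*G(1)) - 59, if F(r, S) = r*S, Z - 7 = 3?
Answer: -59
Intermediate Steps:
Z = 10 (Z = 7 + 3 = 10)
G(y) = -5 + 10*y (G(y) = -5 + y*10 = -5 + 10*y)
F(r, S) = S*r
F(5, -4)*(0*G(1)) - 59 = (-4*5)*(0*(-5 + 10*1)) - 59 = -0*(-5 + 10) - 59 = -0*5 - 59 = -20*0 - 59 = 0 - 59 = -59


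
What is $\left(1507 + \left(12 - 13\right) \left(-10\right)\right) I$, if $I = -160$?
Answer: $-242720$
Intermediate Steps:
$\left(1507 + \left(12 - 13\right) \left(-10\right)\right) I = \left(1507 + \left(12 - 13\right) \left(-10\right)\right) \left(-160\right) = \left(1507 - -10\right) \left(-160\right) = \left(1507 + 10\right) \left(-160\right) = 1517 \left(-160\right) = -242720$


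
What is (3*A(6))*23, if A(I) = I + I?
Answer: 828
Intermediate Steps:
A(I) = 2*I
(3*A(6))*23 = (3*(2*6))*23 = (3*12)*23 = 36*23 = 828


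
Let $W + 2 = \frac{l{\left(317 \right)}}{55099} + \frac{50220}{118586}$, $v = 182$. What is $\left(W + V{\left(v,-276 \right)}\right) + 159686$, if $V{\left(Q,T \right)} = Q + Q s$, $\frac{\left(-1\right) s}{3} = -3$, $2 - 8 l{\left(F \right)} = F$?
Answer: $\frac{4221060222174049}{26135880056} \approx 1.615 \cdot 10^{5}$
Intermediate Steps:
$l{\left(F \right)} = \frac{1}{4} - \frac{F}{8}$
$s = 9$ ($s = \left(-3\right) \left(-3\right) = 9$)
$V{\left(Q,T \right)} = 10 Q$ ($V{\left(Q,T \right)} = Q + Q 9 = Q + 9 Q = 10 Q$)
$W = - \frac{41222150287}{26135880056}$ ($W = -2 + \left(\frac{\frac{1}{4} - \frac{317}{8}}{55099} + \frac{50220}{118586}\right) = -2 + \left(\left(\frac{1}{4} - \frac{317}{8}\right) \frac{1}{55099} + 50220 \cdot \frac{1}{118586}\right) = -2 + \left(\left(- \frac{315}{8}\right) \frac{1}{55099} + \frac{25110}{59293}\right) = -2 + \left(- \frac{315}{440792} + \frac{25110}{59293}\right) = -2 + \frac{11049609825}{26135880056} = - \frac{41222150287}{26135880056} \approx -1.5772$)
$\left(W + V{\left(v,-276 \right)}\right) + 159686 = \left(- \frac{41222150287}{26135880056} + 10 \cdot 182\right) + 159686 = \left(- \frac{41222150287}{26135880056} + 1820\right) + 159686 = \frac{47526079551633}{26135880056} + 159686 = \frac{4221060222174049}{26135880056}$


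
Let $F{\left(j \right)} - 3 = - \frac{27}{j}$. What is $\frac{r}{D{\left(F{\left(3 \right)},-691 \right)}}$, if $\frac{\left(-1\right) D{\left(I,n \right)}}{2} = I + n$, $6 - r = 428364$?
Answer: $- \frac{214179}{697} \approx -307.29$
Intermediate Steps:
$r = -428358$ ($r = 6 - 428364 = -428358$)
$F{\left(j \right)} = 3 - \frac{27}{j}$
$D{\left(I,n \right)} = - 2 I - 2 n$ ($D{\left(I,n \right)} = - 2 \left(I + n\right) = - 2 I - 2 n$)
$\frac{r}{D{\left(F{\left(3 \right)},-691 \right)}} = - \frac{428358}{- 2 \left(3 - \frac{27}{3}\right) - -1382} = - \frac{428358}{- 2 \left(3 - 9\right) + 1382} = - \frac{428358}{\left(-2\right) \left(-6\right) + 1382} = - \frac{428358}{12 + 1382} = - \frac{428358}{1394} = \left(-428358\right) \frac{1}{1394} = - \frac{214179}{697}$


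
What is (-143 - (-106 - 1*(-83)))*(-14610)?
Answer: 1753200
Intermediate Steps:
(-143 - (-106 - 1*(-83)))*(-14610) = (-143 - (-106 + 83))*(-14610) = (-143 - 1*(-23))*(-14610) = (-143 + 23)*(-14610) = -120*(-14610) = 1753200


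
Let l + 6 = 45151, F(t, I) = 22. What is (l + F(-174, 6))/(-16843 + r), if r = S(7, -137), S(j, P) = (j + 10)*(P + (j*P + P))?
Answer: -45167/37804 ≈ -1.1948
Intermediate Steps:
S(j, P) = (10 + j)*(2*P + P*j) (S(j, P) = (10 + j)*(P + (P*j + P)) = (10 + j)*(P + (P + P*j)) = (10 + j)*(2*P + P*j))
l = 45145 (l = -6 + 45151 = 45145)
r = -20961 (r = -137*(20 + 7**2 + 12*7) = -137*(20 + 49 + 84) = -137*153 = -20961)
(l + F(-174, 6))/(-16843 + r) = (45145 + 22)/(-16843 - 20961) = 45167/(-37804) = 45167*(-1/37804) = -45167/37804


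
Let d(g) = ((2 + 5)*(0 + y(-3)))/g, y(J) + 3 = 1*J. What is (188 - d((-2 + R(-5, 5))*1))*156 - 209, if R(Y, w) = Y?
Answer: 28183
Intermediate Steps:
y(J) = -3 + J (y(J) = -3 + 1*J = -3 + J)
d(g) = -42/g (d(g) = ((2 + 5)*(0 + (-3 - 3)))/g = (7*(0 - 6))/g = (7*(-6))/g = -42/g)
(188 - d((-2 + R(-5, 5))*1))*156 - 209 = (188 - (-42)/((-2 - 5)*1))*156 - 209 = (188 - (-42)/((-7*1)))*156 - 209 = (188 - (-42)/(-7))*156 - 209 = (188 - (-42)*(-1)/7)*156 - 209 = (188 - 1*6)*156 - 209 = (188 - 6)*156 - 209 = 182*156 - 209 = 28392 - 209 = 28183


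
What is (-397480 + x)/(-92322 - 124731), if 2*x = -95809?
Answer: 296923/144702 ≈ 2.0520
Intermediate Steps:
x = -95809/2 (x = (½)*(-95809) = -95809/2 ≈ -47905.)
(-397480 + x)/(-92322 - 124731) = (-397480 - 95809/2)/(-92322 - 124731) = -890769/2/(-217053) = -890769/2*(-1/217053) = 296923/144702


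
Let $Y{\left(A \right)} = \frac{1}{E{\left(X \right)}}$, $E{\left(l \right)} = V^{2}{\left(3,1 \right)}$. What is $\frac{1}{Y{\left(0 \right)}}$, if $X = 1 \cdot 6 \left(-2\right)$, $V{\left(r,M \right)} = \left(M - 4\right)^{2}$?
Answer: $81$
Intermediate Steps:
$V{\left(r,M \right)} = \left(-4 + M\right)^{2}$
$X = -12$ ($X = 6 \left(-2\right) = -12$)
$E{\left(l \right)} = 81$ ($E{\left(l \right)} = \left(\left(-4 + 1\right)^{2}\right)^{2} = \left(\left(-3\right)^{2}\right)^{2} = 9^{2} = 81$)
$Y{\left(A \right)} = \frac{1}{81}$
$\frac{1}{Y{\left(0 \right)}} = \frac{1}{\frac{1}{81}} = 81$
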